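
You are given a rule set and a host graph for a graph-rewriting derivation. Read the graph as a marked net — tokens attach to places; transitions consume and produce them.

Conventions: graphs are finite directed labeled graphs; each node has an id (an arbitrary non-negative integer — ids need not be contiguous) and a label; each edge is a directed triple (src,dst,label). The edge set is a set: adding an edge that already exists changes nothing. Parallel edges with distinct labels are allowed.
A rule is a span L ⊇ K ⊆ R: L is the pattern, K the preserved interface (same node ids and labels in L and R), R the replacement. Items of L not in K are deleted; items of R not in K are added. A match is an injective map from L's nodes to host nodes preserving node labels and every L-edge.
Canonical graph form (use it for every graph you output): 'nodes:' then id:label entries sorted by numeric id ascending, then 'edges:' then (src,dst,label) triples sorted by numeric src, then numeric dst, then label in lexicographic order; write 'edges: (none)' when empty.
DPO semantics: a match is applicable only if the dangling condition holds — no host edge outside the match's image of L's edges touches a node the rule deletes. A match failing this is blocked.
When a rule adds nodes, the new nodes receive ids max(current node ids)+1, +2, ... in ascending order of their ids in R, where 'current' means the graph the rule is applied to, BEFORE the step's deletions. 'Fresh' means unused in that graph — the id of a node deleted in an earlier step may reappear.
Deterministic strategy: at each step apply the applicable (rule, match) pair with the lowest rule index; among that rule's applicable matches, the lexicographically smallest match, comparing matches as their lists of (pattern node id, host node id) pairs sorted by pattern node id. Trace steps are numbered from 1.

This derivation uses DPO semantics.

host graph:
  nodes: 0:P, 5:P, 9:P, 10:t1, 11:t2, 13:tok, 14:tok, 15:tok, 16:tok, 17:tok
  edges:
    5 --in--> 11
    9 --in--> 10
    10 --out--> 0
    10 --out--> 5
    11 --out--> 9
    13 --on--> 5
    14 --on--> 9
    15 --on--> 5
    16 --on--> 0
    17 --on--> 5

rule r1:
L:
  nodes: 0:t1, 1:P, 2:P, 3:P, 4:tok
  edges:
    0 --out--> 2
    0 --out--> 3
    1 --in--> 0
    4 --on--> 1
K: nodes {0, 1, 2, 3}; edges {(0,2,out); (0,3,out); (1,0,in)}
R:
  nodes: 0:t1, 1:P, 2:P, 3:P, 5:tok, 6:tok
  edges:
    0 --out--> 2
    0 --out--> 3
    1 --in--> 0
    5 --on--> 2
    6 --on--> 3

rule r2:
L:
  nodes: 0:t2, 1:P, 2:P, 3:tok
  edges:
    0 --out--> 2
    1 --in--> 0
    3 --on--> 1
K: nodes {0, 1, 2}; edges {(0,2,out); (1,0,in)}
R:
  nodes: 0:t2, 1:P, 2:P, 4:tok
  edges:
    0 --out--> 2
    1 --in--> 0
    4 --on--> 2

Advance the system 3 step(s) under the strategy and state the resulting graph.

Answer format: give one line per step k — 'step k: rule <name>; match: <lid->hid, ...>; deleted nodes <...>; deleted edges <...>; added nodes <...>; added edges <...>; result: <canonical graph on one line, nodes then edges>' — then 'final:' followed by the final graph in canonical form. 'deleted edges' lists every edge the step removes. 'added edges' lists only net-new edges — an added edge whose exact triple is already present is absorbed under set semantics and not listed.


step 1: rule r1; match: 0->10, 1->9, 2->0, 3->5, 4->14; deleted nodes 14; deleted edges (14,9,on); added nodes 18, 19; added edges (18,0,on); (19,5,on); result: nodes: 0:P, 5:P, 9:P, 10:t1, 11:t2, 13:tok, 15:tok, 16:tok, 17:tok, 18:tok, 19:tok edges: (5,11,in); (9,10,in); (10,0,out); (10,5,out); (11,9,out); (13,5,on); (15,5,on); (16,0,on); (17,5,on); (18,0,on); (19,5,on)
step 2: rule r2; match: 0->11, 1->5, 2->9, 3->13; deleted nodes 13; deleted edges (13,5,on); added nodes 20; added edges (20,9,on); result: nodes: 0:P, 5:P, 9:P, 10:t1, 11:t2, 15:tok, 16:tok, 17:tok, 18:tok, 19:tok, 20:tok edges: (5,11,in); (9,10,in); (10,0,out); (10,5,out); (11,9,out); (15,5,on); (16,0,on); (17,5,on); (18,0,on); (19,5,on); (20,9,on)
step 3: rule r1; match: 0->10, 1->9, 2->0, 3->5, 4->20; deleted nodes 20; deleted edges (20,9,on); added nodes 21, 22; added edges (21,0,on); (22,5,on); result: nodes: 0:P, 5:P, 9:P, 10:t1, 11:t2, 15:tok, 16:tok, 17:tok, 18:tok, 19:tok, 21:tok, 22:tok edges: (5,11,in); (9,10,in); (10,0,out); (10,5,out); (11,9,out); (15,5,on); (16,0,on); (17,5,on); (18,0,on); (19,5,on); (21,0,on); (22,5,on)
final:
nodes: 0:P, 5:P, 9:P, 10:t1, 11:t2, 15:tok, 16:tok, 17:tok, 18:tok, 19:tok, 21:tok, 22:tok
edges: (5,11,in); (9,10,in); (10,0,out); (10,5,out); (11,9,out); (15,5,on); (16,0,on); (17,5,on); (18,0,on); (19,5,on); (21,0,on); (22,5,on)


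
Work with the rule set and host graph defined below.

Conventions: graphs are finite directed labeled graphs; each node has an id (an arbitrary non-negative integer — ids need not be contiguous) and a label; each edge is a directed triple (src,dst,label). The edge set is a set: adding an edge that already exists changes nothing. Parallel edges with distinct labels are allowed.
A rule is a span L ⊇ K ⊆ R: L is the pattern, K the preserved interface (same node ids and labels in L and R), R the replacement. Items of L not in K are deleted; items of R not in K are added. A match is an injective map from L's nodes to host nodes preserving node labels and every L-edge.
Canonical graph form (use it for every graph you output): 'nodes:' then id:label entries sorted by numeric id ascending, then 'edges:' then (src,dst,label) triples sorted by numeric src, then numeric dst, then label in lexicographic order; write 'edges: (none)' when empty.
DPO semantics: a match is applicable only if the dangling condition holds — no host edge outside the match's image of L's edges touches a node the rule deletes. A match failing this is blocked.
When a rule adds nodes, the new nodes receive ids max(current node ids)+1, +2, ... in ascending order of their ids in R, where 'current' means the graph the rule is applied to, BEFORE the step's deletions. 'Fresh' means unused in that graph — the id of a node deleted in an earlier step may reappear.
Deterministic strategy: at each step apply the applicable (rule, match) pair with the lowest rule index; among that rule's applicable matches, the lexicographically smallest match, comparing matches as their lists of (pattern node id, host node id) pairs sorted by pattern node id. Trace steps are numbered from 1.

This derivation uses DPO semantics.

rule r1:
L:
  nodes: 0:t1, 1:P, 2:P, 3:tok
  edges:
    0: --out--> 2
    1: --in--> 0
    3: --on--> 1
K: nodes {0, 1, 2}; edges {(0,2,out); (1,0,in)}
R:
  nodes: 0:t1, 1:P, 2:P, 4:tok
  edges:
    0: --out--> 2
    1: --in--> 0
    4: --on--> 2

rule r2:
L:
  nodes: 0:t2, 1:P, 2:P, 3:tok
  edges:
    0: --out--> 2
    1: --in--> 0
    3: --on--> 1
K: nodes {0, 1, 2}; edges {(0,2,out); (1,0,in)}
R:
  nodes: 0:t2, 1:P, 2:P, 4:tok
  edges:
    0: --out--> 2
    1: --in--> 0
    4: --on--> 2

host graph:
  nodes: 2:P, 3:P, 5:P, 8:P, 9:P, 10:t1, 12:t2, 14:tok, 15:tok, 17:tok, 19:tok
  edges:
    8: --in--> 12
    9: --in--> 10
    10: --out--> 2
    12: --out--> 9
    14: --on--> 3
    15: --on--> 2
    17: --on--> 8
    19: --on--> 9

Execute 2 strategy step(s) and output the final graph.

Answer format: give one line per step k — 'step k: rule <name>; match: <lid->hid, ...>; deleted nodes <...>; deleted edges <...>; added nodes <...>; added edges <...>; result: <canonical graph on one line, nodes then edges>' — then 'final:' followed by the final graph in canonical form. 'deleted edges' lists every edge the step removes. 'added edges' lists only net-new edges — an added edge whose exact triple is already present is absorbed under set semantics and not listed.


step 1: rule r1; match: 0->10, 1->9, 2->2, 3->19; deleted nodes 19; deleted edges (19,9,on); added nodes 20; added edges (20,2,on); result: nodes: 2:P, 3:P, 5:P, 8:P, 9:P, 10:t1, 12:t2, 14:tok, 15:tok, 17:tok, 20:tok edges: (8,12,in); (9,10,in); (10,2,out); (12,9,out); (14,3,on); (15,2,on); (17,8,on); (20,2,on)
step 2: rule r2; match: 0->12, 1->8, 2->9, 3->17; deleted nodes 17; deleted edges (17,8,on); added nodes 21; added edges (21,9,on); result: nodes: 2:P, 3:P, 5:P, 8:P, 9:P, 10:t1, 12:t2, 14:tok, 15:tok, 20:tok, 21:tok edges: (8,12,in); (9,10,in); (10,2,out); (12,9,out); (14,3,on); (15,2,on); (20,2,on); (21,9,on)
final:
nodes: 2:P, 3:P, 5:P, 8:P, 9:P, 10:t1, 12:t2, 14:tok, 15:tok, 20:tok, 21:tok
edges: (8,12,in); (9,10,in); (10,2,out); (12,9,out); (14,3,on); (15,2,on); (20,2,on); (21,9,on)


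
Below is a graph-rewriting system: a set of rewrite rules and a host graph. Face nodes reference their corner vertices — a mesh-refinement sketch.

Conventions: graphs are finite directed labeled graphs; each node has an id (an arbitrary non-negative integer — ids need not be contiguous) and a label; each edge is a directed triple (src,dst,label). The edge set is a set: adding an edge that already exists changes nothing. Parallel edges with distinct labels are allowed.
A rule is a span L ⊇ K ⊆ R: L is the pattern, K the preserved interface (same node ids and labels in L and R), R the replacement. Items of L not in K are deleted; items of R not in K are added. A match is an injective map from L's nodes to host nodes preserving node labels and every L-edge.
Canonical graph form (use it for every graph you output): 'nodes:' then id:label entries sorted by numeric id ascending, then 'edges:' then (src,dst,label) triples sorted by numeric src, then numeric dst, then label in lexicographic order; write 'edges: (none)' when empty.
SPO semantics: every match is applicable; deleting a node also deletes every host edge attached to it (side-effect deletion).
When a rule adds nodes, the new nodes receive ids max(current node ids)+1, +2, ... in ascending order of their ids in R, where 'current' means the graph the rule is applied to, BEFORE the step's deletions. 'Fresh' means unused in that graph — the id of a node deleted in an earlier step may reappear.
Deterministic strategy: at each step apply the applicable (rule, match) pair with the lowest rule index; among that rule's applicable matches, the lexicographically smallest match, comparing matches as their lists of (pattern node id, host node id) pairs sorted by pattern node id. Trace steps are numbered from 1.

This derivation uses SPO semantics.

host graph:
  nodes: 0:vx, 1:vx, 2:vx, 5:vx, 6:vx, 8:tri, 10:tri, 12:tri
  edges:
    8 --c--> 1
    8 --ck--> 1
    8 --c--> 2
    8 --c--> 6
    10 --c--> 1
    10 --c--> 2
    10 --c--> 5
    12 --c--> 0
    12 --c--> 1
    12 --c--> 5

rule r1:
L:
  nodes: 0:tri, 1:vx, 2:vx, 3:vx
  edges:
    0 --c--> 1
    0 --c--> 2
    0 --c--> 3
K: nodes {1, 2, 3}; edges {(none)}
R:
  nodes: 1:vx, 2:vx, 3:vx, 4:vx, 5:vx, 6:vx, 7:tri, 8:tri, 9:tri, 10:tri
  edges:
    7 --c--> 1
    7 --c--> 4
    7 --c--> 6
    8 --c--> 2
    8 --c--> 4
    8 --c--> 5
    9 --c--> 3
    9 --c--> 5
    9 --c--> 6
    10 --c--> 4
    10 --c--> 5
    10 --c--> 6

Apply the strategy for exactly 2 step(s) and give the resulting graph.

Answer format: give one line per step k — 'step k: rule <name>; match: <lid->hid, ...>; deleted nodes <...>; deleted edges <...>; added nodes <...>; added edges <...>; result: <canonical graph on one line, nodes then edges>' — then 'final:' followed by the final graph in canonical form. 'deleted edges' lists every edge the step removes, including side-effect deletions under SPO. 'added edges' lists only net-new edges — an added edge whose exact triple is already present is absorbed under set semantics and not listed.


step 1: rule r1; match: 0->8, 1->1, 2->2, 3->6; deleted nodes 8; deleted edges (8,1,c); (8,1,ck); (8,2,c); (8,6,c); added nodes 13, 14, 15, 16, 17, 18, 19; added edges (16,1,c); (16,13,c); (16,15,c); (17,2,c); (17,13,c); (17,14,c); (18,6,c); (18,14,c); (18,15,c); (19,13,c); (19,14,c); (19,15,c); result: nodes: 0:vx, 1:vx, 2:vx, 5:vx, 6:vx, 10:tri, 12:tri, 13:vx, 14:vx, 15:vx, 16:tri, 17:tri, 18:tri, 19:tri edges: (10,1,c); (10,2,c); (10,5,c); (12,0,c); (12,1,c); (12,5,c); (16,1,c); (16,13,c); (16,15,c); (17,2,c); (17,13,c); (17,14,c); (18,6,c); (18,14,c); (18,15,c); (19,13,c); (19,14,c); (19,15,c)
step 2: rule r1; match: 0->10, 1->1, 2->2, 3->5; deleted nodes 10; deleted edges (10,1,c); (10,2,c); (10,5,c); added nodes 20, 21, 22, 23, 24, 25, 26; added edges (23,1,c); (23,20,c); (23,22,c); (24,2,c); (24,20,c); (24,21,c); (25,5,c); (25,21,c); (25,22,c); (26,20,c); (26,21,c); (26,22,c); result: nodes: 0:vx, 1:vx, 2:vx, 5:vx, 6:vx, 12:tri, 13:vx, 14:vx, 15:vx, 16:tri, 17:tri, 18:tri, 19:tri, 20:vx, 21:vx, 22:vx, 23:tri, 24:tri, 25:tri, 26:tri edges: (12,0,c); (12,1,c); (12,5,c); (16,1,c); (16,13,c); (16,15,c); (17,2,c); (17,13,c); (17,14,c); (18,6,c); (18,14,c); (18,15,c); (19,13,c); (19,14,c); (19,15,c); (23,1,c); (23,20,c); (23,22,c); (24,2,c); (24,20,c); (24,21,c); (25,5,c); (25,21,c); (25,22,c); (26,20,c); (26,21,c); (26,22,c)
final:
nodes: 0:vx, 1:vx, 2:vx, 5:vx, 6:vx, 12:tri, 13:vx, 14:vx, 15:vx, 16:tri, 17:tri, 18:tri, 19:tri, 20:vx, 21:vx, 22:vx, 23:tri, 24:tri, 25:tri, 26:tri
edges: (12,0,c); (12,1,c); (12,5,c); (16,1,c); (16,13,c); (16,15,c); (17,2,c); (17,13,c); (17,14,c); (18,6,c); (18,14,c); (18,15,c); (19,13,c); (19,14,c); (19,15,c); (23,1,c); (23,20,c); (23,22,c); (24,2,c); (24,20,c); (24,21,c); (25,5,c); (25,21,c); (25,22,c); (26,20,c); (26,21,c); (26,22,c)


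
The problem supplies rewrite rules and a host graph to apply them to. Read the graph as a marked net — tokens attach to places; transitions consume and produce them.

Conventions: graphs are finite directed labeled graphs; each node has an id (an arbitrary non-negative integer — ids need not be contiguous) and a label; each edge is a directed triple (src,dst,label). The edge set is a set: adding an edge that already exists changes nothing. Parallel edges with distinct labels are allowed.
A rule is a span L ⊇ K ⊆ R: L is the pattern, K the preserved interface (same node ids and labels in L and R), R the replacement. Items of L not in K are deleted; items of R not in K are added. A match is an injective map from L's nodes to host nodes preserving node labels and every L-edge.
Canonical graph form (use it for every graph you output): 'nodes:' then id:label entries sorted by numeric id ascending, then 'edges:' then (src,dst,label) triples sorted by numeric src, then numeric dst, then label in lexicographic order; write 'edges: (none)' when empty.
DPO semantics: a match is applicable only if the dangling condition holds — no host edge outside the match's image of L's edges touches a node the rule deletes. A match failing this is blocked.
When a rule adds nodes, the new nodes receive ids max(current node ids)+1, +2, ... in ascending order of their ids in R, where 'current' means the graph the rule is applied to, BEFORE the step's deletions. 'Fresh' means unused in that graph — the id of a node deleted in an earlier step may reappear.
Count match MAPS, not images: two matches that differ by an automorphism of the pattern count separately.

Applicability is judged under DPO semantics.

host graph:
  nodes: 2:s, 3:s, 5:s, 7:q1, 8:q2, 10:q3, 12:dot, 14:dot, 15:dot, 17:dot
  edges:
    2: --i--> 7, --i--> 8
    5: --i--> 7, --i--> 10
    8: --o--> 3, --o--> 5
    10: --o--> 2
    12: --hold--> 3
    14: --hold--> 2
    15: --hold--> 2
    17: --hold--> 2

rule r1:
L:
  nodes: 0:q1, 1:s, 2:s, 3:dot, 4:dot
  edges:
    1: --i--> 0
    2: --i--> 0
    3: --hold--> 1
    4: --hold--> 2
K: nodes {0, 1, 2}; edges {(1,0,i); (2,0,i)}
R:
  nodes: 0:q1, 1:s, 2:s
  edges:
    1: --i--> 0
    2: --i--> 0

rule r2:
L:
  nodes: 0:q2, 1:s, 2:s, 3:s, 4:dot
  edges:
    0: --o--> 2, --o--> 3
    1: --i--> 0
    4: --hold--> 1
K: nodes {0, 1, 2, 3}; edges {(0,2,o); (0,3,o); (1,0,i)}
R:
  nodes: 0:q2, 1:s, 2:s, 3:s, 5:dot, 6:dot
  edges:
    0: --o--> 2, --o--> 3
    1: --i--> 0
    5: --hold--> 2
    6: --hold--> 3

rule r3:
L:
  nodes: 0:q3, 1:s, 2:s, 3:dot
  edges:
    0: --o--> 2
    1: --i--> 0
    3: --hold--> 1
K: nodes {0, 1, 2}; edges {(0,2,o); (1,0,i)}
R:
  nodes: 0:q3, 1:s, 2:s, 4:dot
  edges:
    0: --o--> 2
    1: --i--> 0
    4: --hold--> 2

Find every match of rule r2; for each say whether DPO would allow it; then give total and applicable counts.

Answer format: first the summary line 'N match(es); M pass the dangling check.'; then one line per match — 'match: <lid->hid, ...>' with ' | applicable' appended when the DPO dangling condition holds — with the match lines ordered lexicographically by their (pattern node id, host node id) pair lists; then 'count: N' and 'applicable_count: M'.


6 match(es); 6 pass the dangling check.
match: 0->8, 1->2, 2->3, 3->5, 4->14 | applicable
match: 0->8, 1->2, 2->3, 3->5, 4->15 | applicable
match: 0->8, 1->2, 2->3, 3->5, 4->17 | applicable
match: 0->8, 1->2, 2->5, 3->3, 4->14 | applicable
match: 0->8, 1->2, 2->5, 3->3, 4->15 | applicable
match: 0->8, 1->2, 2->5, 3->3, 4->17 | applicable
count: 6
applicable_count: 6


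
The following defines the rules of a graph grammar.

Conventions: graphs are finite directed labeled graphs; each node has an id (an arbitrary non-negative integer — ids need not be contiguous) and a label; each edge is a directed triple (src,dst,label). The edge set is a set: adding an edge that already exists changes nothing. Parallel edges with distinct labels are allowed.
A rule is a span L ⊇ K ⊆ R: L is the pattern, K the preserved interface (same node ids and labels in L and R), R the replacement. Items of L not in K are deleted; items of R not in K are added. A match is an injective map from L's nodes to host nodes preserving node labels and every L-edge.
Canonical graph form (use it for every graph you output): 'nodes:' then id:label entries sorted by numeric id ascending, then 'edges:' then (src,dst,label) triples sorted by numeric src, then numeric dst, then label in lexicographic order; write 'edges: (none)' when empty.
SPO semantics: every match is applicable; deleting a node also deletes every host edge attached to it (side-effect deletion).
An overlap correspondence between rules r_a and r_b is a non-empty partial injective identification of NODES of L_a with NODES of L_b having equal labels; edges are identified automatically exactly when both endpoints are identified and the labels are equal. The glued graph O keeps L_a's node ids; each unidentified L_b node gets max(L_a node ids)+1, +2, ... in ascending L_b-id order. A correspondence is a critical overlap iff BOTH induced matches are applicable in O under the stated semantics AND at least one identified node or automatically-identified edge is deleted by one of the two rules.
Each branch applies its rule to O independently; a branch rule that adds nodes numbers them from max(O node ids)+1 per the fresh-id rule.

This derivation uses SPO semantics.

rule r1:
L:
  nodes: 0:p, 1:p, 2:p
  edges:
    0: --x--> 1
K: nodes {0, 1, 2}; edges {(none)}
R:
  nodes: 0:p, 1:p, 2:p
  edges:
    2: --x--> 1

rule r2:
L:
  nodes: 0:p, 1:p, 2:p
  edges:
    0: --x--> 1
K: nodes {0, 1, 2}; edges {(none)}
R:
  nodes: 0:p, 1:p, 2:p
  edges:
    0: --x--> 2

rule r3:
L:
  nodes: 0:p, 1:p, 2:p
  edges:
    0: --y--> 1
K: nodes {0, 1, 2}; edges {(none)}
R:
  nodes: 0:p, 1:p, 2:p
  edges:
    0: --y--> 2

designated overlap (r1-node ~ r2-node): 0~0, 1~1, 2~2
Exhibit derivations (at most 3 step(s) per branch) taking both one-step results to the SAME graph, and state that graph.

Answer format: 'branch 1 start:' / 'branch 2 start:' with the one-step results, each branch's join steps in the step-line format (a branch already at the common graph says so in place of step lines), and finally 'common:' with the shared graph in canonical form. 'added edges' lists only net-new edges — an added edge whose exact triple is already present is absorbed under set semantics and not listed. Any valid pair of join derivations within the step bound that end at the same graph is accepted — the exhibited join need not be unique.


branch 1 start:
nodes: 0:p, 1:p, 2:p
edges: (2,1,x)
branch 2 start:
nodes: 0:p, 1:p, 2:p
edges: (0,2,x)
branch 1 step 1: rule r1; match: 0->2, 1->1, 2->0; deleted nodes (none); deleted edges (2,1,x); added nodes (none); added edges (0,1,x); result: nodes: 0:p, 1:p, 2:p edges: (0,1,x)
branch 2 step 1: rule r2; match: 0->0, 1->2, 2->1; deleted nodes (none); deleted edges (0,2,x); added nodes (none); added edges (0,1,x); result: nodes: 0:p, 1:p, 2:p edges: (0,1,x)
common:
nodes: 0:p, 1:p, 2:p
edges: (0,1,x)


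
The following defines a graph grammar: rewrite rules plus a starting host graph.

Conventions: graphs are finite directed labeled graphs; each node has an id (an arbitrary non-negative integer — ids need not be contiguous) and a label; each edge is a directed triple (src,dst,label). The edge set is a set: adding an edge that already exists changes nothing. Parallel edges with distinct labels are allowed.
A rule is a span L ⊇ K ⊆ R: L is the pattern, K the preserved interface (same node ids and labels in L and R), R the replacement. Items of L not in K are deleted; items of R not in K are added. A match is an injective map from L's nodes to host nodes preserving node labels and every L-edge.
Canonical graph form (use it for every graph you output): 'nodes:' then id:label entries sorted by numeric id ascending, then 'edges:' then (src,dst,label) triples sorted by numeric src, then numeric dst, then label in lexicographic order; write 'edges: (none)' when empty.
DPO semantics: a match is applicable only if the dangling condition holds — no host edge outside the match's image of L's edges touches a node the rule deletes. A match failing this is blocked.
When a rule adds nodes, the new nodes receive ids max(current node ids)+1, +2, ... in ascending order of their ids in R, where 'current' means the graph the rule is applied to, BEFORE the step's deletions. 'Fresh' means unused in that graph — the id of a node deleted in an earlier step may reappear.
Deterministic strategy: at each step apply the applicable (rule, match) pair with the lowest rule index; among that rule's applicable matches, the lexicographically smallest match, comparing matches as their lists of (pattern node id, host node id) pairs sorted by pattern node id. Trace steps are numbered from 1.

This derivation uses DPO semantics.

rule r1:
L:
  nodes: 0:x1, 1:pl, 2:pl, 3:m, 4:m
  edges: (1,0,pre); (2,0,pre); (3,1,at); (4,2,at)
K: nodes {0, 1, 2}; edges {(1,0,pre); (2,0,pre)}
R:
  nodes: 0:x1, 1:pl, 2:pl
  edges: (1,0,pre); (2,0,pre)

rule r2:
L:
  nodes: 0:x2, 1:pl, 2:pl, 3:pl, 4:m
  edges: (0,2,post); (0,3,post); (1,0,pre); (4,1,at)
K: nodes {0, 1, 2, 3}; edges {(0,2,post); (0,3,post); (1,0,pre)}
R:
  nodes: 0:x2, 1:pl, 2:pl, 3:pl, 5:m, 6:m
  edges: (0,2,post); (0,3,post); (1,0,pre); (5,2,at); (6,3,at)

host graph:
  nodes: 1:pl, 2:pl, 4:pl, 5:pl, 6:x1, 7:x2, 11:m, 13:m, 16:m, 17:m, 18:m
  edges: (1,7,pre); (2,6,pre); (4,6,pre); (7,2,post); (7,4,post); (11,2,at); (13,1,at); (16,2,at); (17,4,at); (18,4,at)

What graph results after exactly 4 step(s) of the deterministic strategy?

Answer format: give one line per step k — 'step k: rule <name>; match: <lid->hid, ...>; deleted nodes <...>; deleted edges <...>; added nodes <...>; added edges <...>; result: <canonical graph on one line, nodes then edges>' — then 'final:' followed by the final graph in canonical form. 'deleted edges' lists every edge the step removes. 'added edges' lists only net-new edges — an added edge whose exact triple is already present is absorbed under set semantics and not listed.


step 1: rule r1; match: 0->6, 1->2, 2->4, 3->11, 4->17; deleted nodes 11, 17; deleted edges (11,2,at); (17,4,at); added nodes (none); added edges (none); result: nodes: 1:pl, 2:pl, 4:pl, 5:pl, 6:x1, 7:x2, 13:m, 16:m, 18:m edges: (1,7,pre); (2,6,pre); (4,6,pre); (7,2,post); (7,4,post); (13,1,at); (16,2,at); (18,4,at)
step 2: rule r1; match: 0->6, 1->2, 2->4, 3->16, 4->18; deleted nodes 16, 18; deleted edges (16,2,at); (18,4,at); added nodes (none); added edges (none); result: nodes: 1:pl, 2:pl, 4:pl, 5:pl, 6:x1, 7:x2, 13:m edges: (1,7,pre); (2,6,pre); (4,6,pre); (7,2,post); (7,4,post); (13,1,at)
step 3: rule r2; match: 0->7, 1->1, 2->2, 3->4, 4->13; deleted nodes 13; deleted edges (13,1,at); added nodes 14, 15; added edges (14,2,at); (15,4,at); result: nodes: 1:pl, 2:pl, 4:pl, 5:pl, 6:x1, 7:x2, 14:m, 15:m edges: (1,7,pre); (2,6,pre); (4,6,pre); (7,2,post); (7,4,post); (14,2,at); (15,4,at)
step 4: rule r1; match: 0->6, 1->2, 2->4, 3->14, 4->15; deleted nodes 14, 15; deleted edges (14,2,at); (15,4,at); added nodes (none); added edges (none); result: nodes: 1:pl, 2:pl, 4:pl, 5:pl, 6:x1, 7:x2 edges: (1,7,pre); (2,6,pre); (4,6,pre); (7,2,post); (7,4,post)
final:
nodes: 1:pl, 2:pl, 4:pl, 5:pl, 6:x1, 7:x2
edges: (1,7,pre); (2,6,pre); (4,6,pre); (7,2,post); (7,4,post)


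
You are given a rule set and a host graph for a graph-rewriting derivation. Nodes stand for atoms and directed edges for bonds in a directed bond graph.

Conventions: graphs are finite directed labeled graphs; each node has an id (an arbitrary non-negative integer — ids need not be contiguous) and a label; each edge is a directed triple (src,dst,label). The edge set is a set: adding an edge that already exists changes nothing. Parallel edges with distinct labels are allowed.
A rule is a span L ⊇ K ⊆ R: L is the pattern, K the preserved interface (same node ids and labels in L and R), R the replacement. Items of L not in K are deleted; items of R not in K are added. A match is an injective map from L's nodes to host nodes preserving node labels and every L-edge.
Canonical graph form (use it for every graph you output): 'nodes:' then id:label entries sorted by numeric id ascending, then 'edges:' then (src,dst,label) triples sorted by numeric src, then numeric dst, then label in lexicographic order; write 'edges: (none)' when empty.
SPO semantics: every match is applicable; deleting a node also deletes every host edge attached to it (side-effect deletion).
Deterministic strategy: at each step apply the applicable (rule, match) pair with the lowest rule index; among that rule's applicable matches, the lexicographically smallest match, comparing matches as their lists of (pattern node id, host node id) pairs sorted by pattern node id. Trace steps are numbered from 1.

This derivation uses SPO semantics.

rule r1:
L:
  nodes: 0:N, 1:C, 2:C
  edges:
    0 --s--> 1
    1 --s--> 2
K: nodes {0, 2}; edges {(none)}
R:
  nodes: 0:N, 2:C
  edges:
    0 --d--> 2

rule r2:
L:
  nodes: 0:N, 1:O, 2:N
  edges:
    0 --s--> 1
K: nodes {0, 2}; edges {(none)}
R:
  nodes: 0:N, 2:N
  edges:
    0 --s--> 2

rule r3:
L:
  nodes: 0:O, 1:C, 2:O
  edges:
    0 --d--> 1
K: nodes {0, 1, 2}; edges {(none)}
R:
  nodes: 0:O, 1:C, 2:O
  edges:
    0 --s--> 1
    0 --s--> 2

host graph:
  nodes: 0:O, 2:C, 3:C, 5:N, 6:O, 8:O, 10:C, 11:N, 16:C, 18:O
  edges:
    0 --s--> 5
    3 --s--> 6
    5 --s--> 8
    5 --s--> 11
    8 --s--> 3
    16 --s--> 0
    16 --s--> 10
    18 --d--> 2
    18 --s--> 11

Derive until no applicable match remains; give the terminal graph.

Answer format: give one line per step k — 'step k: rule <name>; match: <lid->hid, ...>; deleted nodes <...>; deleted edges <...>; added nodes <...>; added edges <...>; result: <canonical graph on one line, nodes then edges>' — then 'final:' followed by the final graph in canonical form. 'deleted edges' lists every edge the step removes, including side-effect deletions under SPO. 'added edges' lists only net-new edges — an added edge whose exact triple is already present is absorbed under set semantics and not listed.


step 1: rule r2; match: 0->5, 1->8, 2->11; deleted nodes 8; deleted edges (5,8,s); (8,3,s); added nodes (none); added edges (none); result: nodes: 0:O, 2:C, 3:C, 5:N, 6:O, 10:C, 11:N, 16:C, 18:O edges: (0,5,s); (3,6,s); (5,11,s); (16,0,s); (16,10,s); (18,2,d); (18,11,s)
step 2: rule r3; match: 0->18, 1->2, 2->0; deleted nodes (none); deleted edges (18,2,d); added nodes (none); added edges (18,0,s); (18,2,s); result: nodes: 0:O, 2:C, 3:C, 5:N, 6:O, 10:C, 11:N, 16:C, 18:O edges: (0,5,s); (3,6,s); (5,11,s); (16,0,s); (16,10,s); (18,0,s); (18,2,s); (18,11,s)
final:
nodes: 0:O, 2:C, 3:C, 5:N, 6:O, 10:C, 11:N, 16:C, 18:O
edges: (0,5,s); (3,6,s); (5,11,s); (16,0,s); (16,10,s); (18,0,s); (18,2,s); (18,11,s)


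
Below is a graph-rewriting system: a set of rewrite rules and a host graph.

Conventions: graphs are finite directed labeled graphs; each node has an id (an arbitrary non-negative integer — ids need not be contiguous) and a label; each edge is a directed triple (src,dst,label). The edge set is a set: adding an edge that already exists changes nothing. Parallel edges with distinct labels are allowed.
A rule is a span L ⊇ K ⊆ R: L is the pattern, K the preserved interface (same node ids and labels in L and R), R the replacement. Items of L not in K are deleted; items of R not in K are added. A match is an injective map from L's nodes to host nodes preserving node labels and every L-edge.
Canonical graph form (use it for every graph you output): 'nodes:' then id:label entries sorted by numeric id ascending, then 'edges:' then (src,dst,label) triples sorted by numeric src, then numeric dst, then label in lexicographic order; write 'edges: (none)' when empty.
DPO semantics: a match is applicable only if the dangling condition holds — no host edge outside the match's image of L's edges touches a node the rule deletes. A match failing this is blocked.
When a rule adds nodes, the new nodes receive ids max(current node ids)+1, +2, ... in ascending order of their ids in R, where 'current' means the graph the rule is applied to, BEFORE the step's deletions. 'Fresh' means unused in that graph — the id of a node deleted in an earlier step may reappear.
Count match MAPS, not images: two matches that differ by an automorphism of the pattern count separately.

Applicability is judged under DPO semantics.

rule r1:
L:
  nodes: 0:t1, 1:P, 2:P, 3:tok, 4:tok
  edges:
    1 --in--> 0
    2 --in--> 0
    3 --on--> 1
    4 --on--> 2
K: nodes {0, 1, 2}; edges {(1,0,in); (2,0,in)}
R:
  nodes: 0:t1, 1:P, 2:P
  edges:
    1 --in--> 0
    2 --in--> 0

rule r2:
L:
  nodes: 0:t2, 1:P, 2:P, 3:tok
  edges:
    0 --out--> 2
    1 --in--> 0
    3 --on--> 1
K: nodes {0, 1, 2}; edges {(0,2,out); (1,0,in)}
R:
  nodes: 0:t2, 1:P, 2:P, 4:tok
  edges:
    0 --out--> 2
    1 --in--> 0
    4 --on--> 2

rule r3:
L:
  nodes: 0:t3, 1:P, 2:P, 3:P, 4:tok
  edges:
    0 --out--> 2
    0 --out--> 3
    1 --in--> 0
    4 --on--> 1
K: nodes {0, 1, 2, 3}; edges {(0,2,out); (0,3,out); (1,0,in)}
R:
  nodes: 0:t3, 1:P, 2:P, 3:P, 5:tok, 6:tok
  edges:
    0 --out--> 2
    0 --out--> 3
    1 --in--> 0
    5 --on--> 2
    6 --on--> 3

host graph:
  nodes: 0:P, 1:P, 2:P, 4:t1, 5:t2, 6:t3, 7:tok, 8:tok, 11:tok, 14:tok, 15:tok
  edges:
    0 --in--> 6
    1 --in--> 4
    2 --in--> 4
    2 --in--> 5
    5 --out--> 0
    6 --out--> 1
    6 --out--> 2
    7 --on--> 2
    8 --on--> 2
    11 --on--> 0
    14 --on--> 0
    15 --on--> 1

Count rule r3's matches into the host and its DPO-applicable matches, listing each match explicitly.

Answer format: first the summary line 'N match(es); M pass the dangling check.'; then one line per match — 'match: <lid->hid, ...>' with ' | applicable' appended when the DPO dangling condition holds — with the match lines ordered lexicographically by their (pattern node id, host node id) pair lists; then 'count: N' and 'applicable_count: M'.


4 match(es); 4 pass the dangling check.
match: 0->6, 1->0, 2->1, 3->2, 4->11 | applicable
match: 0->6, 1->0, 2->1, 3->2, 4->14 | applicable
match: 0->6, 1->0, 2->2, 3->1, 4->11 | applicable
match: 0->6, 1->0, 2->2, 3->1, 4->14 | applicable
count: 4
applicable_count: 4


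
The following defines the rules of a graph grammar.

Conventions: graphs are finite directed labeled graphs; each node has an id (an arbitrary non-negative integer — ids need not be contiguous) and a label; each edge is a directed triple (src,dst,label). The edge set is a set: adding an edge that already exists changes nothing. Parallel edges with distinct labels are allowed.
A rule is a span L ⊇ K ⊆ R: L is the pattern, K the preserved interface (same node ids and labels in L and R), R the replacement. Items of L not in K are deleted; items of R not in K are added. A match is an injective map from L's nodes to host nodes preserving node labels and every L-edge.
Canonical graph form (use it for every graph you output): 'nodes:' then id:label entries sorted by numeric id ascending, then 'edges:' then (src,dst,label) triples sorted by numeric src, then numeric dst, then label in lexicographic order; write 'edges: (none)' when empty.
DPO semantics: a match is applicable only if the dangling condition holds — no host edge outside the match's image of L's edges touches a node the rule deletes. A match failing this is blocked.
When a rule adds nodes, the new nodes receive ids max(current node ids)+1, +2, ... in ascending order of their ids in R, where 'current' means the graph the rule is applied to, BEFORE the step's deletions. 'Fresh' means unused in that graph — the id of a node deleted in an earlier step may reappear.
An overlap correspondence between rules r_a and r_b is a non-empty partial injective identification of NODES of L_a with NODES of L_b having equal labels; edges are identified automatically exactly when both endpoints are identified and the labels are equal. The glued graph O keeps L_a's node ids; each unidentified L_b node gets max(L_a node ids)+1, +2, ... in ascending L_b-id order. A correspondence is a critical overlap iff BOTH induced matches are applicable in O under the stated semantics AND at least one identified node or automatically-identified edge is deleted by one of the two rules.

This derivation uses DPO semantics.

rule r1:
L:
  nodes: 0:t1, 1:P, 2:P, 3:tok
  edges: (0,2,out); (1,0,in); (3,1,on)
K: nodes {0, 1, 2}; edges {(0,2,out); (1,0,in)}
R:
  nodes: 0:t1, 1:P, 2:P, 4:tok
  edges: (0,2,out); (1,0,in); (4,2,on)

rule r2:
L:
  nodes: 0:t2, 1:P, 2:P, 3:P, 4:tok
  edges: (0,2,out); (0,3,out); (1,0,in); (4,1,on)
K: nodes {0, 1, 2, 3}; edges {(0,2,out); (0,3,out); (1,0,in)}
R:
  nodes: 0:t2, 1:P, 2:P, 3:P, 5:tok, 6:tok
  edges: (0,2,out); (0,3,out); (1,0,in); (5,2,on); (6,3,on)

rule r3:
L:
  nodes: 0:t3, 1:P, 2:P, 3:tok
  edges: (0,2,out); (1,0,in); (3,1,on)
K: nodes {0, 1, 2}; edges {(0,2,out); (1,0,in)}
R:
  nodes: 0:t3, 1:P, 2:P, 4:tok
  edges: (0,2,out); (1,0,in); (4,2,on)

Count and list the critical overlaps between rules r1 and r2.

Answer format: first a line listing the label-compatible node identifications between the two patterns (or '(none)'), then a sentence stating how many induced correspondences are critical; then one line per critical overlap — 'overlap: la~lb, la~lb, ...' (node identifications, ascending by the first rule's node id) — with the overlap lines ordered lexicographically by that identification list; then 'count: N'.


label-compatible node identifications between L(r1) and L(r2): 1~1, 1~2, 1~3, 2~1, 2~2, 2~3, 3~4
3 of the induced correspondences are critical overlaps of r1 and r2.
overlap: 1~1, 2~2, 3~4
overlap: 1~1, 2~3, 3~4
overlap: 1~1, 3~4
count: 3


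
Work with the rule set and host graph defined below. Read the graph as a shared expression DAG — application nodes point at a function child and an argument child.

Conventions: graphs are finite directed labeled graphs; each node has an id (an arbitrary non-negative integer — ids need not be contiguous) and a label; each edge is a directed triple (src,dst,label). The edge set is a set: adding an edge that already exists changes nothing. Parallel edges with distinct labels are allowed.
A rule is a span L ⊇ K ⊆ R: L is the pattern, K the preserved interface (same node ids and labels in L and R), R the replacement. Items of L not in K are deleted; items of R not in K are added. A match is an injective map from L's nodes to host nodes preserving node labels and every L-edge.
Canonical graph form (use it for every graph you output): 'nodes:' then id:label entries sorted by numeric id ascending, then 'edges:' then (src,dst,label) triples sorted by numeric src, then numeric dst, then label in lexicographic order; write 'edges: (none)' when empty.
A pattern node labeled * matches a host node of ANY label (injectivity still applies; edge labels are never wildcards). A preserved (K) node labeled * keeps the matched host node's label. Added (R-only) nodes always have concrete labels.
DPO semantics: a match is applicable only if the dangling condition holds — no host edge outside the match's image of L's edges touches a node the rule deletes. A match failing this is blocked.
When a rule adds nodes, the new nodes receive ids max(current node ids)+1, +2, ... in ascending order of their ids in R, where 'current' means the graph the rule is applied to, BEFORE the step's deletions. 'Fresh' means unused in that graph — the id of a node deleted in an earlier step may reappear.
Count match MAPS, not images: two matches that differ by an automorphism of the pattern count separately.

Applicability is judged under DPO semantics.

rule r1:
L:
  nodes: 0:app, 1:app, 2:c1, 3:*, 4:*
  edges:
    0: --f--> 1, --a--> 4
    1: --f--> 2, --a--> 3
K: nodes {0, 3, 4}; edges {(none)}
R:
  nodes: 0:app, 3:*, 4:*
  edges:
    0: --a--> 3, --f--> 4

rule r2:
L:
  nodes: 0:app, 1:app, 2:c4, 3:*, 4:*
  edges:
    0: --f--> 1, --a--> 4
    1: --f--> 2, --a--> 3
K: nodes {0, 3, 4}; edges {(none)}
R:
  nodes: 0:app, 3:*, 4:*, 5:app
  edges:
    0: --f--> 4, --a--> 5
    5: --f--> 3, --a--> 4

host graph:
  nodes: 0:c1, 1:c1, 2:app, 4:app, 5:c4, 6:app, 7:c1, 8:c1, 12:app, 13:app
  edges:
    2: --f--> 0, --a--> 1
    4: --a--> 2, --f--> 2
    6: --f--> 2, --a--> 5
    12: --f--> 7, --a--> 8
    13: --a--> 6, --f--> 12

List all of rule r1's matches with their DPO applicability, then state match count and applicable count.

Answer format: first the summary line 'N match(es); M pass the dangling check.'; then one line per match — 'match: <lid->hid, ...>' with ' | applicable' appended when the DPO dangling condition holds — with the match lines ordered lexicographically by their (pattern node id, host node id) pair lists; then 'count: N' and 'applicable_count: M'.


2 match(es); 1 pass the dangling check.
match: 0->6, 1->2, 2->0, 3->1, 4->5
match: 0->13, 1->12, 2->7, 3->8, 4->6 | applicable
count: 2
applicable_count: 1


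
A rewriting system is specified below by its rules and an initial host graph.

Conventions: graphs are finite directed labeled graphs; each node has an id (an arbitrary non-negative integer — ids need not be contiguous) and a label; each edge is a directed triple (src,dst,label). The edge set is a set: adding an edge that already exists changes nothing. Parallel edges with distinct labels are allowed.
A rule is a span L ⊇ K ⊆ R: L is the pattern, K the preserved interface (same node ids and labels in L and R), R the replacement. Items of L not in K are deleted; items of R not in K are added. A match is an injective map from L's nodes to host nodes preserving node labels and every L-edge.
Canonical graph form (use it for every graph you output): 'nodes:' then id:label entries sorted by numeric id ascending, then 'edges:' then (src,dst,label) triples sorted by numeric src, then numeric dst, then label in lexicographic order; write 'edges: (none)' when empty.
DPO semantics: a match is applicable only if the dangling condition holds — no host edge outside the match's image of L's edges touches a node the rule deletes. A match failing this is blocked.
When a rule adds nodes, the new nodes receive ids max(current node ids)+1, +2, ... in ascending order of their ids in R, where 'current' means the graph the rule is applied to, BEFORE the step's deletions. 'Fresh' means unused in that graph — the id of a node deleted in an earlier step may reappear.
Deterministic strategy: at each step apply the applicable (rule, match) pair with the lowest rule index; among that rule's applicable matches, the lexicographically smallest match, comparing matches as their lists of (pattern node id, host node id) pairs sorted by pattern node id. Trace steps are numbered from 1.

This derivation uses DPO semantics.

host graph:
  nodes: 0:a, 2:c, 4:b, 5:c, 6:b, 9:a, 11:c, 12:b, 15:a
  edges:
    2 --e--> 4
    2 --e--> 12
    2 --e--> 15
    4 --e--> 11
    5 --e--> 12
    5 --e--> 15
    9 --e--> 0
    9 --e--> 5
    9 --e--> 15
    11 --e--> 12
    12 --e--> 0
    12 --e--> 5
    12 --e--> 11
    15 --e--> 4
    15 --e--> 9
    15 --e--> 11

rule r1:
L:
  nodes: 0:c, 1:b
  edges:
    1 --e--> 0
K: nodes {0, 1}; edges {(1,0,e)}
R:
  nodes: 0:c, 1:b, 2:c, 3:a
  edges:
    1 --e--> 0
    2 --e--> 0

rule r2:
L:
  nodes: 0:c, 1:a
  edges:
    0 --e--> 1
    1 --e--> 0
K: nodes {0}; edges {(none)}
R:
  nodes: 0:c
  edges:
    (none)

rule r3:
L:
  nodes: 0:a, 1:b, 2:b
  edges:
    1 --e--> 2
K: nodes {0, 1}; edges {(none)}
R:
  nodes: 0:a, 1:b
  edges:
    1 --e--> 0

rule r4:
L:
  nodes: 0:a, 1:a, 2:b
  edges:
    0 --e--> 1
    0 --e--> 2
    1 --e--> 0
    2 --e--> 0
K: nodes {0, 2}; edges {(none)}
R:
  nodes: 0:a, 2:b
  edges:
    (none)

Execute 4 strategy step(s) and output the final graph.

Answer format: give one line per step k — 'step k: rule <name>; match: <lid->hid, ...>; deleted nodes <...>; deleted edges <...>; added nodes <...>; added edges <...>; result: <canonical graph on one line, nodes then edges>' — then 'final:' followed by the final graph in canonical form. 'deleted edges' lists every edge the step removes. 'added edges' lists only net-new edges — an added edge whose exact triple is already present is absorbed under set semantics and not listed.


step 1: rule r1; match: 0->5, 1->12; deleted nodes (none); deleted edges (none); added nodes 16, 17; added edges (16,5,e); result: nodes: 0:a, 2:c, 4:b, 5:c, 6:b, 9:a, 11:c, 12:b, 15:a, 16:c, 17:a edges: (2,4,e); (2,12,e); (2,15,e); (4,11,e); (5,12,e); (5,15,e); (9,0,e); (9,5,e); (9,15,e); (11,12,e); (12,0,e); (12,5,e); (12,11,e); (15,4,e); (15,9,e); (15,11,e); (16,5,e)
step 2: rule r1; match: 0->5, 1->12; deleted nodes (none); deleted edges (none); added nodes 18, 19; added edges (18,5,e); result: nodes: 0:a, 2:c, 4:b, 5:c, 6:b, 9:a, 11:c, 12:b, 15:a, 16:c, 17:a, 18:c, 19:a edges: (2,4,e); (2,12,e); (2,15,e); (4,11,e); (5,12,e); (5,15,e); (9,0,e); (9,5,e); (9,15,e); (11,12,e); (12,0,e); (12,5,e); (12,11,e); (15,4,e); (15,9,e); (15,11,e); (16,5,e); (18,5,e)
step 3: rule r1; match: 0->5, 1->12; deleted nodes (none); deleted edges (none); added nodes 20, 21; added edges (20,5,e); result: nodes: 0:a, 2:c, 4:b, 5:c, 6:b, 9:a, 11:c, 12:b, 15:a, 16:c, 17:a, 18:c, 19:a, 20:c, 21:a edges: (2,4,e); (2,12,e); (2,15,e); (4,11,e); (5,12,e); (5,15,e); (9,0,e); (9,5,e); (9,15,e); (11,12,e); (12,0,e); (12,5,e); (12,11,e); (15,4,e); (15,9,e); (15,11,e); (16,5,e); (18,5,e); (20,5,e)
step 4: rule r1; match: 0->5, 1->12; deleted nodes (none); deleted edges (none); added nodes 22, 23; added edges (22,5,e); result: nodes: 0:a, 2:c, 4:b, 5:c, 6:b, 9:a, 11:c, 12:b, 15:a, 16:c, 17:a, 18:c, 19:a, 20:c, 21:a, 22:c, 23:a edges: (2,4,e); (2,12,e); (2,15,e); (4,11,e); (5,12,e); (5,15,e); (9,0,e); (9,5,e); (9,15,e); (11,12,e); (12,0,e); (12,5,e); (12,11,e); (15,4,e); (15,9,e); (15,11,e); (16,5,e); (18,5,e); (20,5,e); (22,5,e)
final:
nodes: 0:a, 2:c, 4:b, 5:c, 6:b, 9:a, 11:c, 12:b, 15:a, 16:c, 17:a, 18:c, 19:a, 20:c, 21:a, 22:c, 23:a
edges: (2,4,e); (2,12,e); (2,15,e); (4,11,e); (5,12,e); (5,15,e); (9,0,e); (9,5,e); (9,15,e); (11,12,e); (12,0,e); (12,5,e); (12,11,e); (15,4,e); (15,9,e); (15,11,e); (16,5,e); (18,5,e); (20,5,e); (22,5,e)
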